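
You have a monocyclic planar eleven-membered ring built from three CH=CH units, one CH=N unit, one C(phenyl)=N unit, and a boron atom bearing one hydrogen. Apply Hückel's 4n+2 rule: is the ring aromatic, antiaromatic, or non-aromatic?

The p orbitals form a continuous loop: every atom in a ring double bond is sp² and brings one electron to the p orbital; each sp² =N– keeps its lone pair in-plane and puts one electron into the π system; the boron has an empty p orbital. The ring is fully conjugated.
Adding the contributions, 5 × 2 = 10 from the double-bond units + 0 from the BH atom = 10.
That gives a 4n+2 count (10, n = 2).

Aromatic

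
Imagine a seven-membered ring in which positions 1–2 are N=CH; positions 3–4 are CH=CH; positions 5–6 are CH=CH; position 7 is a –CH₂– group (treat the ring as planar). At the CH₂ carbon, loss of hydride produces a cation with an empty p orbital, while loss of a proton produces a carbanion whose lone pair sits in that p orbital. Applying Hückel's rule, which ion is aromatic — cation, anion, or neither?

Both ions have a continuous loop of p orbitals — each ring atom is sp².
Cation: 3 × 2 + 0 = 6 π electrons → 4(1)+2, aromatic.
Anion: 3 × 2 + 2 = 8 π electrons → 4(2), antiaromatic.

The cation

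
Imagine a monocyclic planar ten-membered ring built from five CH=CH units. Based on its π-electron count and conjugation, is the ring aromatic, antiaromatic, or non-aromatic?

Check conjugation: each doubly-bonded ring atom is sp² with one p-orbital electron — every position has a p orbital, so the cyclic π system is continuous.
Tallying contributions gives 5 × 2 = 10 from the 5 double-bond units.
That gives a 4n+2 count (10, n = 2).

Aromatic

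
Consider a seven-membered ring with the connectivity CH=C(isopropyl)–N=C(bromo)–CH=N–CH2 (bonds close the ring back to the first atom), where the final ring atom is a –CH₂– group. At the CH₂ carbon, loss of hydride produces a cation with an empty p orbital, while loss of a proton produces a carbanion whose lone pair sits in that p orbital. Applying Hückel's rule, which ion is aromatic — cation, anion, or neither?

The cation

Once that carbon is sp², every ring atom has a p orbital and both ions are fully conjugated.
Cation: 3 × 2 + 0 = 6 π electrons → 4(1)+2, aromatic.
Anion: 3 × 2 + 2 = 8 π electrons → 4(2), antiaromatic.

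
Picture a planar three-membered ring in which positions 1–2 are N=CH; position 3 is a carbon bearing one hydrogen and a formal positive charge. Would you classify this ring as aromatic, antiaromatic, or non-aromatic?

All ring atoms are sp² and supply a p orbital to the ring (every atom in a ring double bond is sp² and brings one electron to the p orbital; each sp² =N– keeps its lone pair in-plane and puts one electron into the π system; the carbocation has an empty p orbital); the conjugation is uninterrupted.
Tallying contributions gives 1 × 2 = 2 from the double-bond unit + 0 from the CH(+) atom = 2.
With 2 π electrons (n = 0), the Hückel 4n+2 condition holds.

Aromatic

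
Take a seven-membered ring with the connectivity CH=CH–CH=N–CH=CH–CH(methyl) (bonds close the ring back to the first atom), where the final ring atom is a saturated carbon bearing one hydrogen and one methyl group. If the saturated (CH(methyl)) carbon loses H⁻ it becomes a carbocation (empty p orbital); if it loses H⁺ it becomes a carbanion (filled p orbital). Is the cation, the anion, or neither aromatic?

In both ions every ring atom is sp² and contributes a p orbital, so both rings are fully conjugated.
Cation: 3 × 2 + 0 = 6 π electrons → 4(1)+2, aromatic.
Anion: 3 × 2 + 2 = 8 π electrons → 4(2), antiaromatic.

The cation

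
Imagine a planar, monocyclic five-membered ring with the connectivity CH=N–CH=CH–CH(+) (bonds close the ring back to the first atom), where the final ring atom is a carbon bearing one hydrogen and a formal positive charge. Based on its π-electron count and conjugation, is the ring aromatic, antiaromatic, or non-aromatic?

Antiaromatic

All ring atoms are sp² and supply a p orbital to the ring (the double-bond atoms are sp², each contributing one p electron; each sp² =N– keeps its lone pair in-plane and puts one electron into the π system; the carbocation has an empty p orbital); the conjugation is uninterrupted.
π-electron count: 2 × 2 = 4 from the double-bond units + 0 from the CH(+) atom = 4.
With 4 = 4·1 π electrons, Hückel's rule classifies the planar ring as antiaromatic.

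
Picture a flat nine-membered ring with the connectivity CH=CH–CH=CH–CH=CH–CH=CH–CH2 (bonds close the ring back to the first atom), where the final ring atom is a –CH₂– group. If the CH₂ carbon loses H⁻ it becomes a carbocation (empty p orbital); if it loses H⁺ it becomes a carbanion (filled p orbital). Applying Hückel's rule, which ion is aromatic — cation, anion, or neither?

The anion

In both ions every ring atom is sp² and contributes a p orbital, so both rings are fully conjugated.
Cation: 4 × 2 + 0 = 8 π electrons → 4(2), antiaromatic.
Anion: 4 × 2 + 2 = 10 π electrons → 4(2)+2, aromatic.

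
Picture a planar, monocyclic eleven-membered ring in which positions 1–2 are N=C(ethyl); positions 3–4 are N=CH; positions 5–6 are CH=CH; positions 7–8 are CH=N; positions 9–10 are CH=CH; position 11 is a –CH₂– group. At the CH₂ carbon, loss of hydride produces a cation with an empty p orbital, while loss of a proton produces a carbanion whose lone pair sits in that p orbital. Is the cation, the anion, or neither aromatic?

The cation

Both ions have a continuous loop of p orbitals — each ring atom is sp².
Cation: 5 × 2 + 0 = 10 π electrons → 4(2)+2, aromatic.
Anion: 5 × 2 + 2 = 12 π electrons → 4(3), antiaromatic.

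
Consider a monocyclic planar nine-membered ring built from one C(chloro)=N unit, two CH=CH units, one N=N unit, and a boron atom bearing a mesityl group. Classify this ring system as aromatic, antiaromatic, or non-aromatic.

Antiaromatic

All ring atoms are sp² and supply a p orbital to the ring (the double-bond atoms are sp², each contributing one p electron; each sp² =N– keeps its lone pair in-plane and puts one electron into the π system; the boron has an empty p orbital); the conjugation is uninterrupted.
π-electron count: 4 × 2 = 8 from the double-bond units + 0 from the B(mesityl) atom = 8.
With 8 = 4·2 π electrons, Hückel's rule classifies the planar ring as antiaromatic.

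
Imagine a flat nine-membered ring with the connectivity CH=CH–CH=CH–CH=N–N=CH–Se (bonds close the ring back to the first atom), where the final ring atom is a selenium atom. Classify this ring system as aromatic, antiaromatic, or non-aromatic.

Aromatic

All ring atoms are sp² and supply a p orbital to the ring (every atom in a ring double bond is sp² and brings one electron to the p orbital; the doubly-bonded nitrogens are pyridine-type — their lone pairs lie in the ring plane, leaving one electron in the p orbital; the selenium donates one lone pair from its p orbital); the conjugation is uninterrupted.
Tallying contributions gives 4 × 2 = 8 from the double-bond units + 2 from the Se atom = 10.
With 10 π electrons (n = 2), the Hückel 4n+2 condition holds.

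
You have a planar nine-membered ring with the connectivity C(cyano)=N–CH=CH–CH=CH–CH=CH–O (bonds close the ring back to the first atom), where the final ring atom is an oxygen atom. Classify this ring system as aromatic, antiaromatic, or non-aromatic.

The p orbitals form a continuous loop: every atom in a ring double bond is sp² and brings one electron to the p orbital; each =N– nitrogen is pyridine-type (lone pair in the sp² plane, one electron in the p orbital); the oxygen donates one lone pair from its p orbital. The ring is fully conjugated.
Adding the contributions, 4 × 2 = 8 from the double-bond units + 2 from the O atom = 10.
Since 10 = 4·2 + 2, the ring meets the 4n+2 criterion.

Aromatic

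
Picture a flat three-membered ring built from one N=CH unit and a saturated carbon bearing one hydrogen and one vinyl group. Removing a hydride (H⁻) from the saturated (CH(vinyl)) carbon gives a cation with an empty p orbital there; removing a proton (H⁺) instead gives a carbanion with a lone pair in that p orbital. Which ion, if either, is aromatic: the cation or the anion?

In either ion the ring is fully conjugated: every atom, including the new sp² carbon, supplies a p orbital.
Cation: 1 × 2 + 0 = 2 π electrons → 4(0)+2, aromatic.
Anion: 1 × 2 + 2 = 4 π electrons → 4(1), antiaromatic.

The cation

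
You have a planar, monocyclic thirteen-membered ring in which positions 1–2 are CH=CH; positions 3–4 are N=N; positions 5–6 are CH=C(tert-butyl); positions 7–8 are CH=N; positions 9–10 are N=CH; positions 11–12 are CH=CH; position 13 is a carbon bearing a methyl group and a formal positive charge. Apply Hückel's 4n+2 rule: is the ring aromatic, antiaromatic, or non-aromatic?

Antiaromatic

Check conjugation: each doubly-bonded ring atom is sp² with one p-orbital electron; the doubly-bonded nitrogens are pyridine-type — their lone pairs lie in the ring plane, leaving one electron in the p orbital; the carbocation has an empty p orbital — every position has a p orbital, so the cyclic π system is continuous.
Counting π electrons: 6 × 2 = 12 from the double-bond units + 0 from the C(methyl)(+) atom = 12.
A 4n π count (12, n = 3) in a planar conjugated ring means antiaromatic.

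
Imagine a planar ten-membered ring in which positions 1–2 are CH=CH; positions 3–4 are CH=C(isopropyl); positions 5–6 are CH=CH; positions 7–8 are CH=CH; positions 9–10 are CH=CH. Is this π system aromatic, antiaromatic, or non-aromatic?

Aromatic

The p orbitals form a continuous loop: the double-bond atoms are sp², each contributing one p electron. The ring is fully conjugated.
Counting π electrons: 5 × 2 = 10 from the 5 double-bond units.
Since 10 = 4·2 + 2, the ring meets the 4n+2 criterion.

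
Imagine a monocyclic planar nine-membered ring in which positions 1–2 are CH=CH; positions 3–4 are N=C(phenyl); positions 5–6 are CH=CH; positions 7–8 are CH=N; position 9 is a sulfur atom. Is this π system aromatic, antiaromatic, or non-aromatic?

Aromatic

Every ring atom contributes a p orbital perpendicular to the ring (the double-bond atoms are sp², each contributing one p electron; the doubly-bonded nitrogens are pyridine-type — their lone pairs lie in the ring plane, leaving one electron in the p orbital; the sulfur donates one lone pair from its p orbital), so the π system is cyclic and fully conjugated.
π-electron count: 4 × 2 = 8 from the double-bond units + 2 from the S atom = 10.
Since 10 = 4·2 + 2, the ring meets the 4n+2 criterion.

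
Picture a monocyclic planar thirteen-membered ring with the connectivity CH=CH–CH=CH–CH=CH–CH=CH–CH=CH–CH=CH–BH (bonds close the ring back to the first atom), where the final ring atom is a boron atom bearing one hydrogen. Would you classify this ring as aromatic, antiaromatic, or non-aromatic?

All ring atoms are sp² and supply a p orbital to the ring (each doubly-bonded ring atom is sp² with one p-orbital electron; the boron has an empty p orbital); the conjugation is uninterrupted.
Tallying contributions gives 6 × 2 = 12 from the double-bond units + 0 from the BH atom = 12.
12 = 4(3); a planar, fully conjugated 4n system is antiaromatic.

Antiaromatic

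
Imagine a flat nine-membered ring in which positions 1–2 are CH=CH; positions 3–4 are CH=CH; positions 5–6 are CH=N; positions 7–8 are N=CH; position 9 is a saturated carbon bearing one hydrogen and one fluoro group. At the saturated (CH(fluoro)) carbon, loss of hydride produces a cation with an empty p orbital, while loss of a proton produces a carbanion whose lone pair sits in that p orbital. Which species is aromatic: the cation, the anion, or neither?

Once that carbon is sp², every ring atom has a p orbital and both ions are fully conjugated.
Cation: 4 × 2 + 0 = 8 π electrons → 4(2), antiaromatic.
Anion: 4 × 2 + 2 = 10 π electrons → 4(2)+2, aromatic.

The anion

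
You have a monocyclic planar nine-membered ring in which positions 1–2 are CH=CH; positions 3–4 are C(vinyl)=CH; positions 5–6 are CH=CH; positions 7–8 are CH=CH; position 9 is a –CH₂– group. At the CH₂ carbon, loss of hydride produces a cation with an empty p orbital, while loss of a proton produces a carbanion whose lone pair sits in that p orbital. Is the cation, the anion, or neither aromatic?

In both ions every ring atom is sp² and contributes a p orbital, so both rings are fully conjugated.
Cation: 4 × 2 + 0 = 8 π electrons → 4(2), antiaromatic.
Anion: 4 × 2 + 2 = 10 π electrons → 4(2)+2, aromatic.

The anion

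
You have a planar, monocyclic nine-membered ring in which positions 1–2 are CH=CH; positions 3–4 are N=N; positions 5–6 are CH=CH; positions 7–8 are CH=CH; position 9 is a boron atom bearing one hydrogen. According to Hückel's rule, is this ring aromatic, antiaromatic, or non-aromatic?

Every ring atom contributes a p orbital perpendicular to the ring (each doubly-bonded ring atom is sp² with one p-orbital electron; each sp² =N– keeps its lone pair in-plane and puts one electron into the π system; the boron has an empty p orbital), so the π system is cyclic and fully conjugated.
Counting π electrons: 4 × 2 = 8 from the double-bond units + 0 from the BH atom = 8.
With 8 = 4·2 π electrons, Hückel's rule classifies the planar ring as antiaromatic.

Antiaromatic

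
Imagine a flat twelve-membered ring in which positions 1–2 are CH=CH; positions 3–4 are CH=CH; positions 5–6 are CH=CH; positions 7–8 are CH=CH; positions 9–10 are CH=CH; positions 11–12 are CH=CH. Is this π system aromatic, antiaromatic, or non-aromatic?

All ring atoms are sp² and supply a p orbital to the ring (the double-bond atoms are sp², each contributing one p electron); the conjugation is uninterrupted.
π-electron count: 6 × 2 = 12 from the 6 double-bond units.
12 = 4(3); a planar, fully conjugated 4n system is antiaromatic.

Antiaromatic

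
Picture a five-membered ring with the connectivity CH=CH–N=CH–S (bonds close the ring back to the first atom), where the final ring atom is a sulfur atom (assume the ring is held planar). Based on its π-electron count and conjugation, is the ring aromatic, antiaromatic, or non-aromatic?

The p orbitals form a continuous loop: each doubly-bonded ring atom is sp² with one p-orbital electron; each sp² =N– keeps its lone pair in-plane and puts one electron into the π system; the sulfur donates one lone pair from its p orbital. The ring is fully conjugated.
Tallying contributions gives 2 × 2 = 4 from the double-bond units + 2 from the S atom = 6.
With 6 π electrons (n = 1), the Hückel 4n+2 condition holds.

Aromatic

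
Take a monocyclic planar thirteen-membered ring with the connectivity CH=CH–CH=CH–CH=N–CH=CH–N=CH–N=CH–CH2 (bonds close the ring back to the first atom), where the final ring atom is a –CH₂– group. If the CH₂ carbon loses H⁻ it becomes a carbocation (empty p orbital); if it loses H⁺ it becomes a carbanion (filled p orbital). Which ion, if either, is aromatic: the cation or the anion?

The anion

Both ions have a continuous loop of p orbitals — each ring atom is sp².
Cation: 6 × 2 + 0 = 12 π electrons → 4(3), antiaromatic.
Anion: 6 × 2 + 2 = 14 π electrons → 4(3)+2, aromatic.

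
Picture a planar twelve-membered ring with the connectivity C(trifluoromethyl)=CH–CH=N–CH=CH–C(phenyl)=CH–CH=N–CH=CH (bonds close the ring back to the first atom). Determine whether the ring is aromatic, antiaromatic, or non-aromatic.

Antiaromatic

All ring atoms are sp² and supply a p orbital to the ring (every atom in a ring double bond is sp² and brings one electron to the p orbital; the doubly-bonded nitrogens are pyridine-type — their lone pairs lie in the ring plane, leaving one electron in the p orbital); the conjugation is uninterrupted.
π-electron count: 6 × 2 = 12 from the 6 double-bond units.
12 = 4(3); a planar, fully conjugated 4n system is antiaromatic.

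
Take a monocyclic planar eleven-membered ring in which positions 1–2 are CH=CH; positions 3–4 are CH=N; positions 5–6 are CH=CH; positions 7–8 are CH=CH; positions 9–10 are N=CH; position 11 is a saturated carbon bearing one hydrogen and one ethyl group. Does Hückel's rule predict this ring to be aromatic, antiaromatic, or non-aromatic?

The CH(ethyl) position has four σ bonds — that saturated carbon is sp³ and has no p orbital in the ring π system — so the cyclic conjugation is interrupted.
Without a continuous loop of overlapping p orbitals the Hückel electron count never comes into play.

Non-aromatic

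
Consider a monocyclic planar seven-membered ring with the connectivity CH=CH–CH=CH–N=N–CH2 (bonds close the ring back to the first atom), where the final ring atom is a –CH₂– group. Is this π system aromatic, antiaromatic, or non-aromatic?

At the CH2 position, the tetrahedral CH₂ carbon is sp³ and has no p orbital in the ring π system; the ring's p-orbital overlap is broken there.
Without a continuous loop of overlapping p orbitals the Hückel electron count never comes into play.

Non-aromatic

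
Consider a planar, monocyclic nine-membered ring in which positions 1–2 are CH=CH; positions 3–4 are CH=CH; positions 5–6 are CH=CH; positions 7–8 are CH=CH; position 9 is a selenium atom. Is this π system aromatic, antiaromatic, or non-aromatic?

Check conjugation: the double-bond atoms are sp², each contributing one p electron; the selenium donates one lone pair from its p orbital — every position has a p orbital, so the cyclic π system is continuous.
Counting π electrons: 4 × 2 = 8 from the double-bond units + 2 from the Se atom = 10.
10 = 4(2) + 2, which satisfies Hückel's 4n+2 rule.

Aromatic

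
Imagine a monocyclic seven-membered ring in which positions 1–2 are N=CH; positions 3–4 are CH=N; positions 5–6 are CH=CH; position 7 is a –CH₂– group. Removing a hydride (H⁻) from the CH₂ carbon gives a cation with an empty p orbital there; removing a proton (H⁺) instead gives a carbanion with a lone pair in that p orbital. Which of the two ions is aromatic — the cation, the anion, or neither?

In either ion the ring is fully conjugated: every atom, including the new sp² carbon, supplies a p orbital.
Cation: 3 × 2 + 0 = 6 π electrons → 4(1)+2, aromatic.
Anion: 3 × 2 + 2 = 8 π electrons → 4(2), antiaromatic.

The cation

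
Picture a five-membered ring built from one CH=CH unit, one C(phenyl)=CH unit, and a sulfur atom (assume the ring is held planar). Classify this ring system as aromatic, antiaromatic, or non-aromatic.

The p orbitals form a continuous loop: the double-bond atoms are sp², each contributing one p electron; the sulfur donates one lone pair from its p orbital. The ring is fully conjugated.
π-electron count: 2 × 2 = 4 from the double-bond units + 2 from the S atom = 6.
That gives a 4n+2 count (6, n = 1).

Aromatic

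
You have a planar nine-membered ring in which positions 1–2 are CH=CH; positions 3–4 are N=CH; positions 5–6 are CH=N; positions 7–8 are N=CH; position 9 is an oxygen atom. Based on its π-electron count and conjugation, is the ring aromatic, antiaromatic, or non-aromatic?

Aromatic

Every ring atom contributes a p orbital perpendicular to the ring (each doubly-bonded ring atom is sp² with one p-orbital electron; the doubly-bonded nitrogens are pyridine-type — their lone pairs lie in the ring plane, leaving one electron in the p orbital; the oxygen donates one lone pair from its p orbital), so the π system is cyclic and fully conjugated.
Adding the contributions, 4 × 2 = 8 from the double-bond units + 2 from the O atom = 10.
Since 10 = 4·2 + 2, the ring meets the 4n+2 criterion.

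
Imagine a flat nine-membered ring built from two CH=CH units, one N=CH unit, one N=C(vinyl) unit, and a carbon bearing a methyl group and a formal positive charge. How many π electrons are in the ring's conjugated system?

8

The p orbitals form a continuous loop: every atom in a ring double bond is sp² and brings one electron to the p orbital; the doubly-bonded nitrogens are pyridine-type — their lone pairs lie in the ring plane, leaving one electron in the p orbital; the carbocation has an empty p orbital. The ring is fully conjugated.
Adding the contributions, 4 × 2 = 8 from the double-bond units + 0 from the C(methyl)(+) atom = 8.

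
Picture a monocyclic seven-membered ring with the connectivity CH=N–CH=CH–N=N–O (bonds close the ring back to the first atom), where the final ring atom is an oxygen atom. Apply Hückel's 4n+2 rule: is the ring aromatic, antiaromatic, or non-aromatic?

Antiaromatic

All ring atoms are sp² and supply a p orbital to the ring (every atom in a ring double bond is sp² and brings one electron to the p orbital; each sp² =N– keeps its lone pair in-plane and puts one electron into the π system; the oxygen donates one lone pair from its p orbital); the conjugation is uninterrupted.
Counting π electrons: 3 × 2 = 6 from the double-bond units + 2 from the O atom = 8.
A 4n π count (8, n = 2) in a planar conjugated ring means antiaromatic.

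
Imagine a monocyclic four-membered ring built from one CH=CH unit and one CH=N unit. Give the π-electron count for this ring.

4

Every ring atom contributes a p orbital perpendicular to the ring (each doubly-bonded ring atom is sp² with one p-orbital electron; the doubly-bonded nitrogens are pyridine-type — their lone pairs lie in the ring plane, leaving one electron in the p orbital), so the π system is cyclic and fully conjugated.
Adding the contributions, 2 × 2 = 4 from the 2 double-bond units.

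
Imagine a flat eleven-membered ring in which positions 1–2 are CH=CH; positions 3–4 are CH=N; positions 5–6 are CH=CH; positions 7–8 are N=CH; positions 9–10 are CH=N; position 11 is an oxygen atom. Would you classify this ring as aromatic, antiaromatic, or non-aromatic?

All ring atoms are sp² and supply a p orbital to the ring (every atom in a ring double bond is sp² and brings one electron to the p orbital; each sp² =N– keeps its lone pair in-plane and puts one electron into the π system; the oxygen donates one lone pair from its p orbital); the conjugation is uninterrupted.
Tallying contributions gives 5 × 2 = 10 from the double-bond units + 2 from the O atom = 12.
12 = 4(3); a planar, fully conjugated 4n system is antiaromatic.

Antiaromatic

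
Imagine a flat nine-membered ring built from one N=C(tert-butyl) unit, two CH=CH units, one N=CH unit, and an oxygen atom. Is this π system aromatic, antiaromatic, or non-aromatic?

All ring atoms are sp² and supply a p orbital to the ring (every atom in a ring double bond is sp² and brings one electron to the p orbital; each =N– nitrogen is pyridine-type (lone pair in the sp² plane, one electron in the p orbital); the oxygen donates one lone pair from its p orbital); the conjugation is uninterrupted.
Counting π electrons: 4 × 2 = 8 from the double-bond units + 2 from the O atom = 10.
That gives a 4n+2 count (10, n = 2).

Aromatic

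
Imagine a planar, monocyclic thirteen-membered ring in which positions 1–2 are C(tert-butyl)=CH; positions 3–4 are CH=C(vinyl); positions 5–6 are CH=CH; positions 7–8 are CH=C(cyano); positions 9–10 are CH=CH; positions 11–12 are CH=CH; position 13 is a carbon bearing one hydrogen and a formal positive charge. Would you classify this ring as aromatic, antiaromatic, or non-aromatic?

Every ring atom contributes a p orbital perpendicular to the ring (each doubly-bonded ring atom is sp² with one p-orbital electron; the carbocation has an empty p orbital), so the π system is cyclic and fully conjugated.
Adding the contributions, 6 × 2 = 12 from the double-bond units + 0 from the CH(+) atom = 12.
12 is a 4n count (n = 3), so the planar conjugated ring is antiaromatic.

Antiaromatic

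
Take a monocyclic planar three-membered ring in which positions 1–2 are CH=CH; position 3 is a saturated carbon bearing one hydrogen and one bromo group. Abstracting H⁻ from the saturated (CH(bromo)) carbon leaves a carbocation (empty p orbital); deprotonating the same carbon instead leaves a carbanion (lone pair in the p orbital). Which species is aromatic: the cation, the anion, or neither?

Once that carbon is sp², every ring atom has a p orbital and both ions are fully conjugated.
Cation: 1 × 2 + 0 = 2 π electrons → 4(0)+2, aromatic.
Anion: 1 × 2 + 2 = 4 π electrons → 4(1), antiaromatic.

The cation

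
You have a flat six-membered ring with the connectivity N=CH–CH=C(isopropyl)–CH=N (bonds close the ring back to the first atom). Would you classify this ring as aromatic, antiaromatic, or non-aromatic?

Check conjugation: each doubly-bonded ring atom is sp² with one p-orbital electron; each =N– nitrogen is pyridine-type (lone pair in the sp² plane, one electron in the p orbital) — every position has a p orbital, so the cyclic π system is continuous.
π-electron count: 3 × 2 = 6 from the 3 double-bond units.
6 = 4(1) + 2, which satisfies Hückel's 4n+2 rule.

Aromatic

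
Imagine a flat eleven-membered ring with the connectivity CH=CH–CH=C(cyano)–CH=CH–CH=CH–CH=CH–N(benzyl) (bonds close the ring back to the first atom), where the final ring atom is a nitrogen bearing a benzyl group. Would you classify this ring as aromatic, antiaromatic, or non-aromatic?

Antiaromatic

Every ring atom contributes a p orbital perpendicular to the ring (the double-bond atoms are sp², each contributing one p electron; the pyrrole-type nitrogen donates its lone pair from the p orbital), so the π system is cyclic and fully conjugated.
π-electron count: 5 × 2 = 10 from the double-bond units + 2 from the N(benzyl) atom = 12.
A 4n π count (12, n = 3) in a planar conjugated ring means antiaromatic.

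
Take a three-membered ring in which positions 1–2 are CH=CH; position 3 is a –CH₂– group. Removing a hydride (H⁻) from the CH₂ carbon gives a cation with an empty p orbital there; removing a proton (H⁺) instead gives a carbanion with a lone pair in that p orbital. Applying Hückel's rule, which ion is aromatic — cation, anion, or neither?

Both ions have a continuous loop of p orbitals — each ring atom is sp².
Cation: 1 × 2 + 0 = 2 π electrons → 4(0)+2, aromatic.
Anion: 1 × 2 + 2 = 4 π electrons → 4(1), antiaromatic.

The cation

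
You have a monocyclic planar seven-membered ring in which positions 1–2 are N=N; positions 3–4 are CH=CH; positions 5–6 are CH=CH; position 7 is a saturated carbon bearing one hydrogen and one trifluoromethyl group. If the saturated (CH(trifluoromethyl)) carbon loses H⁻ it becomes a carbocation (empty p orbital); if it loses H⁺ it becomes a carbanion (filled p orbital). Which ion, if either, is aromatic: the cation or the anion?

Both ions have a continuous loop of p orbitals — each ring atom is sp².
Cation: 3 × 2 + 0 = 6 π electrons → 4(1)+2, aromatic.
Anion: 3 × 2 + 2 = 8 π electrons → 4(2), antiaromatic.

The cation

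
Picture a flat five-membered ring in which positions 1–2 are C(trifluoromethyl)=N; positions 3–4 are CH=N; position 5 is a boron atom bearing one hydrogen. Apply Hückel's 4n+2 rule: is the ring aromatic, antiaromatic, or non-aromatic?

All ring atoms are sp² and supply a p orbital to the ring (each doubly-bonded ring atom is sp² with one p-orbital electron; the doubly-bonded nitrogens are pyridine-type — their lone pairs lie in the ring plane, leaving one electron in the p orbital; the boron has an empty p orbital); the conjugation is uninterrupted.
Adding the contributions, 2 × 2 = 4 from the double-bond units + 0 from the BH atom = 4.
4 is a 4n count (n = 1), so the planar conjugated ring is antiaromatic.

Antiaromatic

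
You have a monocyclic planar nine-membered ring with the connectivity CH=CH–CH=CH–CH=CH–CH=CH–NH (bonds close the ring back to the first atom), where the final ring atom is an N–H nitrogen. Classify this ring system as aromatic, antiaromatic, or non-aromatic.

All ring atoms are sp² and supply a p orbital to the ring (every atom in a ring double bond is sp² and brings one electron to the p orbital; the pyrrole-type nitrogen donates its lone pair from the p orbital); the conjugation is uninterrupted.
Counting π electrons: 4 × 2 = 8 from the double-bond units + 2 from the NH atom = 10.
10 = 4(2) + 2, which satisfies Hückel's 4n+2 rule.

Aromatic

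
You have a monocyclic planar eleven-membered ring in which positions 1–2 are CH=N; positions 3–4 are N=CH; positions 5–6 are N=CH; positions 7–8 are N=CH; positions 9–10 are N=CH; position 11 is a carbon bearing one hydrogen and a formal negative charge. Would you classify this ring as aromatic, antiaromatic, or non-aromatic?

Antiaromatic

All ring atoms are sp² and supply a p orbital to the ring (each doubly-bonded ring atom is sp² with one p-orbital electron; the doubly-bonded nitrogens are pyridine-type — their lone pairs lie in the ring plane, leaving one electron in the p orbital; the carbanion's lone pair occupies the p orbital); the conjugation is uninterrupted.
Tallying contributions gives 5 × 2 = 10 from the double-bond units + 2 from the CH(-) atom = 12.
12 is a 4n count (n = 3), so the planar conjugated ring is antiaromatic.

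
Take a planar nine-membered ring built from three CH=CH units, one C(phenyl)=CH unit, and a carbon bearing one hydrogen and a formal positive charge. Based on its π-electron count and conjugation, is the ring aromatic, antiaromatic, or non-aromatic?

Antiaromatic

The p orbitals form a continuous loop: the double-bond atoms are sp², each contributing one p electron; the carbocation has an empty p orbital. The ring is fully conjugated.
π-electron count: 4 × 2 = 8 from the double-bond units + 0 from the CH(+) atom = 8.
8 is a 4n count (n = 2), so the planar conjugated ring is antiaromatic.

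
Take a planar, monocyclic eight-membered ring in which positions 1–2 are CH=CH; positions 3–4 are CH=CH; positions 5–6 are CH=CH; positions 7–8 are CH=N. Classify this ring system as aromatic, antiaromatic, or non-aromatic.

All ring atoms are sp² and supply a p orbital to the ring (every atom in a ring double bond is sp² and brings one electron to the p orbital; each =N– nitrogen is pyridine-type (lone pair in the sp² plane, one electron in the p orbital)); the conjugation is uninterrupted.
Counting π electrons: 4 × 2 = 8 from the 4 double-bond units.
A 4n π count (8, n = 2) in a planar conjugated ring means antiaromatic.

Antiaromatic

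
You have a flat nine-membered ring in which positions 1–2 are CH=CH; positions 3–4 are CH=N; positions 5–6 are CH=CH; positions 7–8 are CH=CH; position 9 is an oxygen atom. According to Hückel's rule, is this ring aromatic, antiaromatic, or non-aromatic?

All ring atoms are sp² and supply a p orbital to the ring (each doubly-bonded ring atom is sp² with one p-orbital electron; each =N– nitrogen is pyridine-type (lone pair in the sp² plane, one electron in the p orbital); the oxygen donates one lone pair from its p orbital); the conjugation is uninterrupted.
Counting π electrons: 4 × 2 = 8 from the double-bond units + 2 from the O atom = 10.
Since 10 = 4·2 + 2, the ring meets the 4n+2 criterion.

Aromatic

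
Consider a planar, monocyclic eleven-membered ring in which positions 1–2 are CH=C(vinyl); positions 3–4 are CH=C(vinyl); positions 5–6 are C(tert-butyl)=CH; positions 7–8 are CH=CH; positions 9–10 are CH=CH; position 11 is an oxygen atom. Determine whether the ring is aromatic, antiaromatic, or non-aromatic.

Antiaromatic

Check conjugation: each doubly-bonded ring atom is sp² with one p-orbital electron; the oxygen donates one lone pair from its p orbital — every position has a p orbital, so the cyclic π system is continuous.
Counting π electrons: 5 × 2 = 10 from the double-bond units + 2 from the O atom = 12.
12 is a 4n count (n = 3), so the planar conjugated ring is antiaromatic.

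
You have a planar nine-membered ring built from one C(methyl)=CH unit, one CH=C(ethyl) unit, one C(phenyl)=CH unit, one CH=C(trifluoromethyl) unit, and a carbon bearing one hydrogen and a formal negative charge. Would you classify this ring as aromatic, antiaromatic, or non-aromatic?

Check conjugation: every atom in a ring double bond is sp² and brings one electron to the p orbital; the carbanion's lone pair occupies the p orbital — every position has a p orbital, so the cyclic π system is continuous.
Tallying contributions gives 4 × 2 = 8 from the double-bond units + 2 from the CH(-) atom = 10.
With 10 π electrons (n = 2), the Hückel 4n+2 condition holds.

Aromatic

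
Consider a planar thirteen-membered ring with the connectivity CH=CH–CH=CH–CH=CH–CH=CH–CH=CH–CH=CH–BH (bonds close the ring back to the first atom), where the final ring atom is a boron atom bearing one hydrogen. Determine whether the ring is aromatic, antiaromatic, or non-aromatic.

Antiaromatic

All ring atoms are sp² and supply a p orbital to the ring (each doubly-bonded ring atom is sp² with one p-orbital electron; the boron has an empty p orbital); the conjugation is uninterrupted.
π-electron count: 6 × 2 = 12 from the double-bond units + 0 from the BH atom = 12.
With 12 = 4·3 π electrons, Hückel's rule classifies the planar ring as antiaromatic.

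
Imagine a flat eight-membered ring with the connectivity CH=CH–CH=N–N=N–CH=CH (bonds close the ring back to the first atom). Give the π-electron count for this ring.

All ring atoms are sp² and supply a p orbital to the ring (every atom in a ring double bond is sp² and brings one electron to the p orbital; each sp² =N– keeps its lone pair in-plane and puts one electron into the π system); the conjugation is uninterrupted.
Counting π electrons: 4 × 2 = 8 from the 4 double-bond units.

8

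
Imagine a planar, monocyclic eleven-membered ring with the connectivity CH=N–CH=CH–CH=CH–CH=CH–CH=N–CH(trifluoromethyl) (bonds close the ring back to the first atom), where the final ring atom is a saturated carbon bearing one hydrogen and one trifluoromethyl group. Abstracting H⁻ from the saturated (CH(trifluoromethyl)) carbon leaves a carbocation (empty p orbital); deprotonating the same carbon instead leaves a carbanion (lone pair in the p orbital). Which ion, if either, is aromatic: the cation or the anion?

In either ion the ring is fully conjugated: every atom, including the new sp² carbon, supplies a p orbital.
Cation: 5 × 2 + 0 = 10 π electrons → 4(2)+2, aromatic.
Anion: 5 × 2 + 2 = 12 π electrons → 4(3), antiaromatic.

The cation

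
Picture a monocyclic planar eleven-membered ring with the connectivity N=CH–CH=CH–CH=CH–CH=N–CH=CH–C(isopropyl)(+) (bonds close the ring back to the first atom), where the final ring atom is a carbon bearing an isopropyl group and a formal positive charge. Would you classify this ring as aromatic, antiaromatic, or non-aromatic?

All ring atoms are sp² and supply a p orbital to the ring (every atom in a ring double bond is sp² and brings one electron to the p orbital; each sp² =N– keeps its lone pair in-plane and puts one electron into the π system; the carbocation has an empty p orbital); the conjugation is uninterrupted.
π-electron count: 5 × 2 = 10 from the double-bond units + 0 from the C(isopropyl)(+) atom = 10.
With 10 π electrons (n = 2), the Hückel 4n+2 condition holds.

Aromatic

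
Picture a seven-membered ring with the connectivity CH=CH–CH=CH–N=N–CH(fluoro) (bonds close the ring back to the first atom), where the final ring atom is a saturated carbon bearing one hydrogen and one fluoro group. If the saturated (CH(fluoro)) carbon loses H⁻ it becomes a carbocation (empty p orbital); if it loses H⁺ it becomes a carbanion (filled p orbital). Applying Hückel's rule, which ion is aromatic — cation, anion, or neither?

Once that carbon is sp², every ring atom has a p orbital and both ions are fully conjugated.
Cation: 3 × 2 + 0 = 6 π electrons → 4(1)+2, aromatic.
Anion: 3 × 2 + 2 = 8 π electrons → 4(2), antiaromatic.

The cation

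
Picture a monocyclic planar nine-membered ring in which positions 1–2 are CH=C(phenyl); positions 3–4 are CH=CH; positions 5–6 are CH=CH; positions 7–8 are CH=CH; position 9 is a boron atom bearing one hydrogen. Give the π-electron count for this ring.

8

Every ring atom contributes a p orbital perpendicular to the ring (the double-bond atoms are sp², each contributing one p electron; the boron has an empty p orbital), so the π system is cyclic and fully conjugated.
Counting π electrons: 4 × 2 = 8 from the double-bond units + 0 from the BH atom = 8.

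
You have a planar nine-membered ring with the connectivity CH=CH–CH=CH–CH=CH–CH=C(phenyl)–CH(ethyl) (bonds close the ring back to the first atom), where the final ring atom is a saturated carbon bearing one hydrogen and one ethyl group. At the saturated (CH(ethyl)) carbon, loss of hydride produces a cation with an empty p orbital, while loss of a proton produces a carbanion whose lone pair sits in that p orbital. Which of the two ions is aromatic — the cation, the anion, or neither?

The anion

Both ions have a continuous loop of p orbitals — each ring atom is sp².
Cation: 4 × 2 + 0 = 8 π electrons → 4(2), antiaromatic.
Anion: 4 × 2 + 2 = 10 π electrons → 4(2)+2, aromatic.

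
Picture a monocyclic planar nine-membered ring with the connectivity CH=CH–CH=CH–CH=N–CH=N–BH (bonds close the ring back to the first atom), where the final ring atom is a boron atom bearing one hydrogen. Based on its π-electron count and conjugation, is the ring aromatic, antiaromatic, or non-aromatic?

Antiaromatic

The p orbitals form a continuous loop: every atom in a ring double bond is sp² and brings one electron to the p orbital; each sp² =N– keeps its lone pair in-plane and puts one electron into the π system; the boron has an empty p orbital. The ring is fully conjugated.
Adding the contributions, 4 × 2 = 8 from the double-bond units + 0 from the BH atom = 8.
A 4n π count (8, n = 2) in a planar conjugated ring means antiaromatic.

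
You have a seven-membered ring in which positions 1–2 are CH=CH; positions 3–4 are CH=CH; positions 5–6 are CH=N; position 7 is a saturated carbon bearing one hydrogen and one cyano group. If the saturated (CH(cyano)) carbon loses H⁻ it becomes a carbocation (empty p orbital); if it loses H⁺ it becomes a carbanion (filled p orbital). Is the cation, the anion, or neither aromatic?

In both ions every ring atom is sp² and contributes a p orbital, so both rings are fully conjugated.
Cation: 3 × 2 + 0 = 6 π electrons → 4(1)+2, aromatic.
Anion: 3 × 2 + 2 = 8 π electrons → 4(2), antiaromatic.

The cation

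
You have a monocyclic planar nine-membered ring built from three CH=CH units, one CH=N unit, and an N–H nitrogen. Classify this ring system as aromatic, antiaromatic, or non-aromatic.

Aromatic

Every ring atom contributes a p orbital perpendicular to the ring (every atom in a ring double bond is sp² and brings one electron to the p orbital; each sp² =N– keeps its lone pair in-plane and puts one electron into the π system; the pyrrole-type nitrogen donates its lone pair from the p orbital), so the π system is cyclic and fully conjugated.
Tallying contributions gives 4 × 2 = 8 from the double-bond units + 2 from the NH atom = 10.
With 10 π electrons (n = 2), the Hückel 4n+2 condition holds.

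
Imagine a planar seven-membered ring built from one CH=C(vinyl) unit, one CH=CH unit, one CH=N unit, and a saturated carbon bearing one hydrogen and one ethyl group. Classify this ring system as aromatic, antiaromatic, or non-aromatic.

Non-aromatic

The CH(ethyl) carbon is saturated: that saturated carbon is sp³ and has no p orbital in the ring π system. Conjugation is not continuous around the ring.
A ring that is not fully conjugated cannot be aromatic or antiaromatic regardless of its π-electron count.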